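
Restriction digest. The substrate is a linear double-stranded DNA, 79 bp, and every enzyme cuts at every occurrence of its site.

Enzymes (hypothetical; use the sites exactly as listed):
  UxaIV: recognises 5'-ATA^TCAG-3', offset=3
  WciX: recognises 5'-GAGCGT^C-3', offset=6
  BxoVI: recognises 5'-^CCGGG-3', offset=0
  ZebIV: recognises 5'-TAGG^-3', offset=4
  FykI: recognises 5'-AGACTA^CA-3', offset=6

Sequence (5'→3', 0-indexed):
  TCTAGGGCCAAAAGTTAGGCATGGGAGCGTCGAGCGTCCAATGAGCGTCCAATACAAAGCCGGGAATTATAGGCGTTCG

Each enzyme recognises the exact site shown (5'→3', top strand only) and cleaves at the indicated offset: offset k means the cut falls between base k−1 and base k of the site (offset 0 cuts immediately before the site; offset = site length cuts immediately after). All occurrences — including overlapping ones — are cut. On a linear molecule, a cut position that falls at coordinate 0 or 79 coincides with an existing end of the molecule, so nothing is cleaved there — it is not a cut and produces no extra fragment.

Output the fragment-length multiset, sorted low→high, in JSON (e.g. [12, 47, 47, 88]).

[6,6,7,11,11,11,13,14]

Site scan:
  UxaIV (ATATCAG, off=3): no sites
  WciX (GAGCGTC, off=6): starts [24, 31, 42] → cuts [30, 37, 48]
  BxoVI (CCGGG, off=0): starts [59] → cuts [59]
  ZebIV (TAGG, off=4): starts [2, 15, 69] → cuts [6, 19, 73]
  FykI (AGACTACA, off=6): no sites

All cut coordinates (distinct, sorted): [6, 19, 30, 37, 48, 59, 73]

Fragment lengths:
  [0,6): 6 bp
  [6,19): 13 bp
  [19,30): 11 bp
  [30,37): 7 bp
  [37,48): 11 bp
  [48,59): 11 bp
  [59,73): 14 bp
  [73,79): 6 bp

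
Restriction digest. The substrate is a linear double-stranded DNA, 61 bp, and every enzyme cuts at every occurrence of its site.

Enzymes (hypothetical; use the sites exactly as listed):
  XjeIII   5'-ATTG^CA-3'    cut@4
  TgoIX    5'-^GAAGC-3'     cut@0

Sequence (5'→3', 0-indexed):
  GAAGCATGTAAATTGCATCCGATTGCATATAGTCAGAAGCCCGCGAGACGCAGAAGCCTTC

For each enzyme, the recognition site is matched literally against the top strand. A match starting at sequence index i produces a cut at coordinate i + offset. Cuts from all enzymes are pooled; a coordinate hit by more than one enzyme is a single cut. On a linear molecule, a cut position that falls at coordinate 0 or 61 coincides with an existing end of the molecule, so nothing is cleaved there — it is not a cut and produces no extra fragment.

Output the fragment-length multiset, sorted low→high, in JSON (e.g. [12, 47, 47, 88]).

Scan for sites:
  XjeIII (ATTGCA, off=4): starts [11, 21] → cuts [15, 25]
  TgoIX (GAAGC, off=0): starts [0, 35, 52] → cuts [35, 52] (position 0 is a terminus of the linear molecule — no cut)

Pooled cuts: [15, 25, 35, 52]

Fragments:
  [0,15): 15 bp
  [15,25): 10 bp
  [25,35): 10 bp
  [35,52): 17 bp
  [52,61): 9 bp

[9,10,10,15,17]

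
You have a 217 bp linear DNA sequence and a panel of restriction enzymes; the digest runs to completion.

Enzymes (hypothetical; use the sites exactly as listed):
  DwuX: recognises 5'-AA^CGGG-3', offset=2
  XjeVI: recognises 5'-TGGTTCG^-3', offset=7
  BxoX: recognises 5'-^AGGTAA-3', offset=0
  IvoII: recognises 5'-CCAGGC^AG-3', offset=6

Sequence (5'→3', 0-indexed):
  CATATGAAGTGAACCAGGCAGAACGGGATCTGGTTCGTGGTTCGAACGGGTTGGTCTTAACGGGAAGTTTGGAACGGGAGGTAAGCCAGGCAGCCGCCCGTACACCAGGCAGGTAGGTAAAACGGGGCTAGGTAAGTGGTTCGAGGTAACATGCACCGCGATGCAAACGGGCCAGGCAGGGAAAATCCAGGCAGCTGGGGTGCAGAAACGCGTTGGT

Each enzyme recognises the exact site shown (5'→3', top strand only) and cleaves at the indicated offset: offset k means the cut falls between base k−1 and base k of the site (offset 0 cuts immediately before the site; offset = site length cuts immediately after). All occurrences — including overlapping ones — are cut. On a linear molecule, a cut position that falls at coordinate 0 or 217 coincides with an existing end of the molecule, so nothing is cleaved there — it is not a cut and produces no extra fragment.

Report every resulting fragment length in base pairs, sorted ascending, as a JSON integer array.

[2,4,4,4,7,7,8,10,13,14,14,14,14,15,19,19,24,25]

Site scan:
  DwuX AACGGG/2: at [21, 44, 58, 72, 120, 165] ⇒ [23, 46, 60, 74, 122, 167]
  XjeVI TGGTTCG/7: at [30, 37, 136] ⇒ [37, 44, 143]
  BxoX AGGTAA/0: at [78, 114, 129, 143] ⇒ [78, 114, 129, 143]
  IvoII CCAGGCAG/6: at [13, 85, 104, 171, 186] ⇒ [19, 91, 110, 177, 192]

Pooled cuts: [19, 23, 37, 44, 46, 60, 74, 78, 91, 110, 114, 122, 129, 143, 167, 177, 192]

Fragment lengths:
  [0,19): 19 bp
  [19,23): 4 bp
  [23,37): 14 bp
  [37,44): 7 bp
  [44,46): 2 bp
  [46,60): 14 bp
  [60,74): 14 bp
  [74,78): 4 bp
  [78,91): 13 bp
  [91,110): 19 bp
  [110,114): 4 bp
  [114,122): 8 bp
  [122,129): 7 bp
  [129,143): 14 bp
  [143,167): 24 bp
  [167,177): 10 bp
  [177,192): 15 bp
  [192,217): 25 bp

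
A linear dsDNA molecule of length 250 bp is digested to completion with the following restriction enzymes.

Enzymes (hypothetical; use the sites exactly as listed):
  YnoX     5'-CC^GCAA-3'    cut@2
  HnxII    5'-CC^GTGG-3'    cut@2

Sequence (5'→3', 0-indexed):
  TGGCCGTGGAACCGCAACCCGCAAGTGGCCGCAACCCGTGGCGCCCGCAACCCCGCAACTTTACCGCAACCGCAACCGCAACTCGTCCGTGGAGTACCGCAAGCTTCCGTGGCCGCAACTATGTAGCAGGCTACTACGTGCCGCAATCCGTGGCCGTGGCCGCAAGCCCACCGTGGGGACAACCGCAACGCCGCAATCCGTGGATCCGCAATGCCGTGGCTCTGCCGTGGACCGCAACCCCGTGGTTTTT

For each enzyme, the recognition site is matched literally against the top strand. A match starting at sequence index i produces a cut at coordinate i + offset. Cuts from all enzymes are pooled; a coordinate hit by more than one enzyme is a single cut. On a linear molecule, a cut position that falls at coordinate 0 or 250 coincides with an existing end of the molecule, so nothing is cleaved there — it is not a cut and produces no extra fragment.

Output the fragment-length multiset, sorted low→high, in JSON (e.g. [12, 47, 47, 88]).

Site scan:
  YnoX CCGCAA/2: at [11, 18, 28, 44, 52, 63, 69, 75, 96, 112, 140, 159, 182, 190, 205, 231] ⇒ [13, 20, 30, 46, 54, 65, 71, 77, 98, 114, 142, 161, 184, 192, 207, 233]
  HnxII CCGTGG/2: at [3, 35, 86, 106, 147, 153, 170, 197, 213, 224, 239] ⇒ [5, 37, 88, 108, 149, 155, 172, 199, 215, 226, 241]

Pooled cuts: [5, 13, 20, 30, 37, 46, 54, 65, 71, 77, 88, 98, 108, 114, 142, 149, 155, 161, 172, 184, 192, 199, 207, 215, 226, 233, 241]

Fragment lengths:
  [0,5): 5 bp
  [5,13): 8 bp
  [13,20): 7 bp
  [20,30): 10 bp
  [30,37): 7 bp
  [37,46): 9 bp
  [46,54): 8 bp
  [54,65): 11 bp
  [65,71): 6 bp
  [71,77): 6 bp
  [77,88): 11 bp
  [88,98): 10 bp
  [98,108): 10 bp
  [108,114): 6 bp
  [114,142): 28 bp
  [142,149): 7 bp
  [149,155): 6 bp
  [155,161): 6 bp
  [161,172): 11 bp
  [172,184): 12 bp
  [184,192): 8 bp
  [192,199): 7 bp
  [199,207): 8 bp
  [207,215): 8 bp
  [215,226): 11 bp
  [226,233): 7 bp
  [233,241): 8 bp
  [241,250): 9 bp

[5,6,6,6,6,6,7,7,7,7,7,8,8,8,8,8,8,9,9,10,10,10,11,11,11,11,12,28]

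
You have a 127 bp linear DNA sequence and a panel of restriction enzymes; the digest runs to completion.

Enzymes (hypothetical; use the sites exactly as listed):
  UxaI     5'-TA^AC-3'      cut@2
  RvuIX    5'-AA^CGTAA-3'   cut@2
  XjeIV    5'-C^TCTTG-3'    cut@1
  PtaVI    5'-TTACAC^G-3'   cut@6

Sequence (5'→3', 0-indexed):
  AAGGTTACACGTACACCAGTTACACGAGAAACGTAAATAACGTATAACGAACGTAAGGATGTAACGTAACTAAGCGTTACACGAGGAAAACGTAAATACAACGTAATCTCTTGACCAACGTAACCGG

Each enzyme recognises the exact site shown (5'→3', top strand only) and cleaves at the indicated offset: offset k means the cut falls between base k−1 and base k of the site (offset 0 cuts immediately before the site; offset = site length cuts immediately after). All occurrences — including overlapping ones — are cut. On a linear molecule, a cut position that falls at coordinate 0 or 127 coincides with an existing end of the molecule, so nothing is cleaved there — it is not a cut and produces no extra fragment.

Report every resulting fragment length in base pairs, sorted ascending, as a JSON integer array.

[1,4,4,5,5,6,7,7,8,8,10,10,11,12,14,15]

Site scan:
  UxaI TAAC/2: at [37, 44, 61, 66, 120] ⇒ [39, 46, 63, 68, 122]
  RvuIX AACGTAA/2: at [29, 49, 62, 88, 99, 116] ⇒ [31, 51, 64, 90, 101, 118]
  XjeIV CTCTTG/1: at [107] ⇒ [108]
  PtaVI TTACACG/6: at [4, 19, 76] ⇒ [10, 25, 82]

Pooled cuts: [10, 25, 31, 39, 46, 51, 63, 64, 68, 82, 90, 101, 108, 118, 122]

Fragments:
  [0,10): 10 bp
  [10,25): 15 bp
  [25,31): 6 bp
  [31,39): 8 bp
  [39,46): 7 bp
  [46,51): 5 bp
  [51,63): 12 bp
  [63,64): 1 bp
  [64,68): 4 bp
  [68,82): 14 bp
  [82,90): 8 bp
  [90,101): 11 bp
  [101,108): 7 bp
  [108,118): 10 bp
  [118,122): 4 bp
  [122,127): 5 bp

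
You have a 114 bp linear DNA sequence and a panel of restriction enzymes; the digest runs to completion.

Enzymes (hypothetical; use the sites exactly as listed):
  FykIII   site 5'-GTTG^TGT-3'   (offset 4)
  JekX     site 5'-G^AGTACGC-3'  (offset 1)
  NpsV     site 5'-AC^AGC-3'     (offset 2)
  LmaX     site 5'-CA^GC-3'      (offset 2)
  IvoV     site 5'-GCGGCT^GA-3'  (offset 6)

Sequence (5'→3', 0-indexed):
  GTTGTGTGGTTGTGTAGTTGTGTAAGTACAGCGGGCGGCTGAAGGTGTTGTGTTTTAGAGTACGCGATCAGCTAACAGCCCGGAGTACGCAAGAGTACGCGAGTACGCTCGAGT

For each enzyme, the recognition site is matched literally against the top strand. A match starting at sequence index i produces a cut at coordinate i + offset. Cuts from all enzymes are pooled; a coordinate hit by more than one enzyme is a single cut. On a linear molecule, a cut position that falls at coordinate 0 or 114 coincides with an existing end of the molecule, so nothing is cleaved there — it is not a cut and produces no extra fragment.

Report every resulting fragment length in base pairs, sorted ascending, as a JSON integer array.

[1,1,4,6,6,8,8,8,8,9,10,10,10,12,13]

Scan for sites:
  FykIII GTTGTGT/4: at [0, 8, 16, 46] ⇒ [4, 12, 20, 50]
  JekX GAGTACGC/1: at [57, 82, 92, 100] ⇒ [58, 83, 93, 101]
  NpsV ACAGC/2: at [27, 74] ⇒ [29, 76]
  LmaX CAGC/2: at [28, 68, 75] ⇒ [30, 70, 77]
  IvoV GCGGCTGA/6: at [34] ⇒ [40]

Pooled cuts: [4, 12, 20, 29, 30, 40, 50, 58, 70, 76, 77, 83, 93, 101]

Fragment lengths:
  [0,4): 4 bp
  [4,12): 8 bp
  [12,20): 8 bp
  [20,29): 9 bp
  [29,30): 1 bp
  [30,40): 10 bp
  [40,50): 10 bp
  [50,58): 8 bp
  [58,70): 12 bp
  [70,76): 6 bp
  [76,77): 1 bp
  [77,83): 6 bp
  [83,93): 10 bp
  [93,101): 8 bp
  [101,114): 13 bp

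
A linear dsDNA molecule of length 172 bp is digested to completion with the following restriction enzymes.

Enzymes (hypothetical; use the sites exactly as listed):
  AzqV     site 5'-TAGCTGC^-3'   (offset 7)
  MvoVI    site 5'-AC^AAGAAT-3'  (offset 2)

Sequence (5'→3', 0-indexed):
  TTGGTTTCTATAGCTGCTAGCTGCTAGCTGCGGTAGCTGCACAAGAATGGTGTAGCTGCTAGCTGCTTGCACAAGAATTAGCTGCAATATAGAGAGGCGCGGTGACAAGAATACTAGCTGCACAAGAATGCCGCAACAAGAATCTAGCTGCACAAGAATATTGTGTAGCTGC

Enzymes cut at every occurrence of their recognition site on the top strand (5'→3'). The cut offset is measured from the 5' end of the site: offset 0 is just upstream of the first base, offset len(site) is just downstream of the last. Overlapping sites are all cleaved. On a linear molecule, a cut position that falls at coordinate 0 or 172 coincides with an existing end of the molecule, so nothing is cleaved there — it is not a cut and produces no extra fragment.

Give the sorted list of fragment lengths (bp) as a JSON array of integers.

Site scan:
  AzqV TAGCTGC/7: at [10, 17, 24, 33, 52, 59, 78, 114, 144, 165] ⇒ [17, 24, 31, 40, 59, 66, 85, 121, 151] (position 172 is a terminus of the linear molecule — no cut)
  MvoVI ACAAGAAT/2: at [40, 70, 104, 121, 135, 151] ⇒ [42, 72, 106, 123, 137, 153]

Pooled cuts: [17, 24, 31, 40, 42, 59, 66, 72, 85, 106, 121, 123, 137, 151, 153]

Fragment lengths:
  [0,17): 17 bp
  [17,24): 7 bp
  [24,31): 7 bp
  [31,40): 9 bp
  [40,42): 2 bp
  [42,59): 17 bp
  [59,66): 7 bp
  [66,72): 6 bp
  [72,85): 13 bp
  [85,106): 21 bp
  [106,121): 15 bp
  [121,123): 2 bp
  [123,137): 14 bp
  [137,151): 14 bp
  [151,153): 2 bp
  [153,172): 19 bp

[2,2,2,6,7,7,7,9,13,14,14,15,17,17,19,21]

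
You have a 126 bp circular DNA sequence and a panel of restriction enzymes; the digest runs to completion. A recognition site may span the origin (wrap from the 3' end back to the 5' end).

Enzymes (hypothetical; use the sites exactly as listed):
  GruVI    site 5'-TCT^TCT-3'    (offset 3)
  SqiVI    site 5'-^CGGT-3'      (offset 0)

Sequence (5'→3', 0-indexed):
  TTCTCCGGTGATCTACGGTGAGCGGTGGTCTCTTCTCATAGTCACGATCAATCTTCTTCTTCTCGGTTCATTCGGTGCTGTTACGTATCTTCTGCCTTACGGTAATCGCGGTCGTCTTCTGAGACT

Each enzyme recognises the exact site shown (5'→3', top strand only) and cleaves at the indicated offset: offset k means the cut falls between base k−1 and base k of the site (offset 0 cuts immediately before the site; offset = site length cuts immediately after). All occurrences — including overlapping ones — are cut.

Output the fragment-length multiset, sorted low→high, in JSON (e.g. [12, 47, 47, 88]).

[3,3,3,7,9,9,9,9,10,11,14,18,21]

Per-enzyme occurrences:
  GruVI (TCTTCT, off=3): starts [30, 51, 54, 57, 87, 114] → cuts [33, 54, 57, 60, 90, 117]
  SqiVI (CGGT, off=0): starts [5, 15, 22, 63, 72, 99, 108] → cuts [5, 15, 22, 63, 72, 99, 108]

Pooled cuts: [5, 15, 22, 33, 54, 57, 60, 63, 72, 90, 99, 108, 117]

Fragments:
  5→15: 10 bp
  15→22: 7 bp
  22→33: 11 bp
  33→54: 21 bp
  54→57: 3 bp
  57→60: 3 bp
  60→63: 3 bp
  63→72: 9 bp
  72→90: 18 bp
  90→99: 9 bp
  99→108: 9 bp
  108→117: 9 bp
  117→5 (wrap): 126-117+5 = 14 bp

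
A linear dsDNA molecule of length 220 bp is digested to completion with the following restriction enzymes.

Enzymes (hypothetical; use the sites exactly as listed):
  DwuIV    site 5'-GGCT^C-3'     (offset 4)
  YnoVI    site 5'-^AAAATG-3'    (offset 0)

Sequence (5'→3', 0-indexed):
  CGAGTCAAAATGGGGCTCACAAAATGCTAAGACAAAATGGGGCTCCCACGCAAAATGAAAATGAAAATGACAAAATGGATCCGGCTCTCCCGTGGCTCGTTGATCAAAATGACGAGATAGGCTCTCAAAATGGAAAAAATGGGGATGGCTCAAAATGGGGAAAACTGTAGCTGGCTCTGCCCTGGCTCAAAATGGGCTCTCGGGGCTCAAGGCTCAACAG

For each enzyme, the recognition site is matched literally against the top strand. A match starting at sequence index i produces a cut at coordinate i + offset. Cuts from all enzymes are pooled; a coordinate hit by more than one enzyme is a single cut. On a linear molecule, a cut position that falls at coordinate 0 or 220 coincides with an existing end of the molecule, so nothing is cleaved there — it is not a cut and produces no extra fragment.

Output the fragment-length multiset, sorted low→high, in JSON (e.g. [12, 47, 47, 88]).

[1,1,3,3,6,6,6,6,7,7,8,8,9,9,10,11,11,11,11,13,15,15,18,25]

Per-enzyme occurrences:
  DwuIV GGCTC/4: at [13, 40, 82, 93, 119, 146, 172, 183, 194, 203, 210] ⇒ [17, 44, 86, 97, 123, 150, 176, 187, 198, 207, 214]
  YnoVI AAAATG/0: at [6, 20, 33, 51, 57, 63, 71, 105, 126, 135, 151, 188] ⇒ [6, 20, 33, 51, 57, 63, 71, 105, 126, 135, 151, 188]

All cut coordinates (distinct, sorted): [6, 17, 20, 33, 44, 51, 57, 63, 71, 86, 97, 105, 123, 126, 135, 150, 151, 176, 187, 188, 198, 207, 214]

Fragment lengths:
  [0,6): 6 bp
  [6,17): 11 bp
  [17,20): 3 bp
  [20,33): 13 bp
  [33,44): 11 bp
  [44,51): 7 bp
  [51,57): 6 bp
  [57,63): 6 bp
  [63,71): 8 bp
  [71,86): 15 bp
  [86,97): 11 bp
  [97,105): 8 bp
  [105,123): 18 bp
  [123,126): 3 bp
  [126,135): 9 bp
  [135,150): 15 bp
  [150,151): 1 bp
  [151,176): 25 bp
  [176,187): 11 bp
  [187,188): 1 bp
  [188,198): 10 bp
  [198,207): 9 bp
  [207,214): 7 bp
  [214,220): 6 bp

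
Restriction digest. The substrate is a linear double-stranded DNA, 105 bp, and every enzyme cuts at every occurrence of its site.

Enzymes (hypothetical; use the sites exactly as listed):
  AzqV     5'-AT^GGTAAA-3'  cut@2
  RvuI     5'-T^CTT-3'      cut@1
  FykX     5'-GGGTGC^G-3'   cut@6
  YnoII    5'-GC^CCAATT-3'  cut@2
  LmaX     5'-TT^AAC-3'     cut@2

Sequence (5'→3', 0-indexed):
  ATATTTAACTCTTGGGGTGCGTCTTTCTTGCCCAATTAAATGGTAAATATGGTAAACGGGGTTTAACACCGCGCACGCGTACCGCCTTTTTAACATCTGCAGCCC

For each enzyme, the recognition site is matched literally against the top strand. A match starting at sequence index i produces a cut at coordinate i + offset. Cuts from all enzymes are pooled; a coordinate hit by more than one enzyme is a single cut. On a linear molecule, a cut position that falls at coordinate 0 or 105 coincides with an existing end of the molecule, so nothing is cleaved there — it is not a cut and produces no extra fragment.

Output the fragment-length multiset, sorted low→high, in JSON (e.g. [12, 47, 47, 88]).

Per-enzyme occurrences:
  AzqV (ATGGTAAA, off=2): starts [39, 48] → cuts [41, 50]
  RvuI (TCTT, off=1): starts [9, 21, 25] → cuts [10, 22, 26]
  FykX (GGGTGCG, off=6): starts [14] → cuts [20]
  YnoII (GCCCAATT, off=2): starts [29] → cuts [31]
  LmaX (TTAAC, off=2): starts [4, 62, 89] → cuts [6, 64, 91]

All cut coordinates (distinct, sorted): [6, 10, 20, 22, 26, 31, 41, 50, 64, 91]

Fragment lengths:
  [0,6): 6 bp
  [6,10): 4 bp
  [10,20): 10 bp
  [20,22): 2 bp
  [22,26): 4 bp
  [26,31): 5 bp
  [31,41): 10 bp
  [41,50): 9 bp
  [50,64): 14 bp
  [64,91): 27 bp
  [91,105): 14 bp

[2,4,4,5,6,9,10,10,14,14,27]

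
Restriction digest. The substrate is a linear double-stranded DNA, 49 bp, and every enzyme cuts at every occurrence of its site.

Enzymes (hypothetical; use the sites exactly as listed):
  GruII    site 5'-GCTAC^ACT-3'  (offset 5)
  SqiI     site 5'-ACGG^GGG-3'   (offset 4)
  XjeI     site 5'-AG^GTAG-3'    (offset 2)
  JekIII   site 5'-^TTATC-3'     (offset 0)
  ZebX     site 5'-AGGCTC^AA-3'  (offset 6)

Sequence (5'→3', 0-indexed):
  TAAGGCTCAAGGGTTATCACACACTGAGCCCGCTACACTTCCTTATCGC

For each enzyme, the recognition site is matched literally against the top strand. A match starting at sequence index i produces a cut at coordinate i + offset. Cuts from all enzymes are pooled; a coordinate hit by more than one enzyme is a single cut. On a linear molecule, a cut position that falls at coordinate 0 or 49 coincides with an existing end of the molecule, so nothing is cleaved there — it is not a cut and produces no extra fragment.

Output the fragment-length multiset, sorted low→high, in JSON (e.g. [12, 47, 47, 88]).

Per-enzyme occurrences:
  GruII GCTACACT/5: at [31] ⇒ [36]
  SqiI (ACGGGGG, off=4): no sites
  XjeI (AGGTAG, off=2): no sites
  JekIII TTATC/0: at [13, 42] ⇒ [13, 42]
  ZebX AGGCTCAA/6: at [2] ⇒ [8]

Pooled cuts: [8, 13, 36, 42]

Fragments:
  [0,8): 8 bp
  [8,13): 5 bp
  [13,36): 23 bp
  [36,42): 6 bp
  [42,49): 7 bp

[5,6,7,8,23]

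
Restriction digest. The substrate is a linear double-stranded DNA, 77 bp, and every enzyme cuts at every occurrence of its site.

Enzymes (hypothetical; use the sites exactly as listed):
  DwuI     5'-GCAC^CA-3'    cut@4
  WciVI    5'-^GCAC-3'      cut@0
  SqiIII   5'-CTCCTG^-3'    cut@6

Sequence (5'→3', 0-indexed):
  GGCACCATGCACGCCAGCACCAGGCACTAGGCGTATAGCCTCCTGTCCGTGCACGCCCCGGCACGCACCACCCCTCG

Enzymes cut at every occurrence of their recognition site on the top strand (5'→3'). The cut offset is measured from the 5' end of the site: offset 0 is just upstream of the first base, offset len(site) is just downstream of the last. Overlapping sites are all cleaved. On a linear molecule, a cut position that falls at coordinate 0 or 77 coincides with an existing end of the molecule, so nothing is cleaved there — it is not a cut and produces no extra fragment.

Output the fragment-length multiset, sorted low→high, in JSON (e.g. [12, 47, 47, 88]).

[1,3,3,4,4,4,4,5,8,9,10,22]

Per-enzyme occurrences:
  DwuI (GCACCA, off=4): starts [1, 16, 64] → cuts [5, 20, 68]
  WciVI (GCAC, off=0): starts [1, 8, 16, 23, 50, 60, 64] → cuts [1, 8, 16, 23, 50, 60, 64]
  SqiIII (CTCCTG, off=6): starts [39] → cuts [45]

Pooled cuts: [1, 5, 8, 16, 20, 23, 45, 50, 60, 64, 68]

Fragment lengths:
  [0,1): 1 bp
  [1,5): 4 bp
  [5,8): 3 bp
  [8,16): 8 bp
  [16,20): 4 bp
  [20,23): 3 bp
  [23,45): 22 bp
  [45,50): 5 bp
  [50,60): 10 bp
  [60,64): 4 bp
  [64,68): 4 bp
  [68,77): 9 bp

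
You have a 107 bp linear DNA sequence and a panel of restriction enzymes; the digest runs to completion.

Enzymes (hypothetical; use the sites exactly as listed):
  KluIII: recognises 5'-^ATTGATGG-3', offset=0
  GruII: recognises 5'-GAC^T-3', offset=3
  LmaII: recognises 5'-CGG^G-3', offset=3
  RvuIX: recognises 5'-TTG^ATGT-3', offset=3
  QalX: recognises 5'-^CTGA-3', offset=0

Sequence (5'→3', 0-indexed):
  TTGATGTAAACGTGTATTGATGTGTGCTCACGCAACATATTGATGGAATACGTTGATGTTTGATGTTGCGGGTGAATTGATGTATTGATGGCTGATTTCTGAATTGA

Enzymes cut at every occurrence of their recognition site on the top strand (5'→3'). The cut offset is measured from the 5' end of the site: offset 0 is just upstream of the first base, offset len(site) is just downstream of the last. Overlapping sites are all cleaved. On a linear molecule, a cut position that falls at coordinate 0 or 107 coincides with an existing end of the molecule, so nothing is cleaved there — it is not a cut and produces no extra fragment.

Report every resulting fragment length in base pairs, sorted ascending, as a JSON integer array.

[3,4,7,7,8,8,9,9,16,17,19]

Scan for sites:
  KluIII (ATTGATGG, off=0): starts [38, 83] → cuts [38, 83]
  GruII (GACT, off=3): no sites
  LmaII (CGGG, off=3): starts [68] → cuts [71]
  RvuIX (TTGATGT, off=3): starts [0, 16, 52, 59, 76] → cuts [3, 19, 55, 62, 79]
  QalX (CTGA, off=0): starts [91, 98] → cuts [91, 98]

All cut coordinates (distinct, sorted): [3, 19, 38, 55, 62, 71, 79, 83, 91, 98]

Fragment lengths:
  [0,3): 3 bp
  [3,19): 16 bp
  [19,38): 19 bp
  [38,55): 17 bp
  [55,62): 7 bp
  [62,71): 9 bp
  [71,79): 8 bp
  [79,83): 4 bp
  [83,91): 8 bp
  [91,98): 7 bp
  [98,107): 9 bp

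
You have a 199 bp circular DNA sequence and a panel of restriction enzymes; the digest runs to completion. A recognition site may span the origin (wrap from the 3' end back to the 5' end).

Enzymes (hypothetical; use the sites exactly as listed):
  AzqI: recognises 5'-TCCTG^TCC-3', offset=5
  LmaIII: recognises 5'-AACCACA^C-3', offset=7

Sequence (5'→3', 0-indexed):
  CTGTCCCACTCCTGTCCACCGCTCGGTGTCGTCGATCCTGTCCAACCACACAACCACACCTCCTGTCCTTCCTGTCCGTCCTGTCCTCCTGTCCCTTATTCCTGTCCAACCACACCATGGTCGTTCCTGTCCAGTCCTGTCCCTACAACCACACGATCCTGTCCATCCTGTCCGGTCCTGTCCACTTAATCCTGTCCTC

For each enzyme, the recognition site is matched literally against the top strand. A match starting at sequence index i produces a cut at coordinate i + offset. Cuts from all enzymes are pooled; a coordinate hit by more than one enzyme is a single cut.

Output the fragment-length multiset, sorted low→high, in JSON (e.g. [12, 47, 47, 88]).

Per-enzyme occurrences:
  AzqI (TCCTGTCC, off=5): starts [9, 35, 60, 69, 78, 86, 99, 124, 134, 156, 165, 175, 189, 197] → cuts [3, 14, 40, 65, 74, 83, 91, 104, 129, 139, 161, 170, 180, 194]
  LmaIII (AACCACAC, off=7): starts [43, 51, 107, 146] → cuts [50, 58, 114, 153]

All cut coordinates (distinct, sorted): [3, 14, 40, 50, 58, 65, 74, 83, 91, 104, 114, 129, 139, 153, 161, 170, 180, 194]

Fragment lengths:
  3→14: 11 bp
  14→40: 26 bp
  40→50: 10 bp
  50→58: 8 bp
  58→65: 7 bp
  65→74: 9 bp
  74→83: 9 bp
  83→91: 8 bp
  91→104: 13 bp
  104→114: 10 bp
  114→129: 15 bp
  129→139: 10 bp
  139→153: 14 bp
  153→161: 8 bp
  161→170: 9 bp
  170→180: 10 bp
  180→194: 14 bp
  194→3 (wrap): 199-194+3 = 8 bp

[7,8,8,8,8,9,9,9,10,10,10,10,11,13,14,14,15,26]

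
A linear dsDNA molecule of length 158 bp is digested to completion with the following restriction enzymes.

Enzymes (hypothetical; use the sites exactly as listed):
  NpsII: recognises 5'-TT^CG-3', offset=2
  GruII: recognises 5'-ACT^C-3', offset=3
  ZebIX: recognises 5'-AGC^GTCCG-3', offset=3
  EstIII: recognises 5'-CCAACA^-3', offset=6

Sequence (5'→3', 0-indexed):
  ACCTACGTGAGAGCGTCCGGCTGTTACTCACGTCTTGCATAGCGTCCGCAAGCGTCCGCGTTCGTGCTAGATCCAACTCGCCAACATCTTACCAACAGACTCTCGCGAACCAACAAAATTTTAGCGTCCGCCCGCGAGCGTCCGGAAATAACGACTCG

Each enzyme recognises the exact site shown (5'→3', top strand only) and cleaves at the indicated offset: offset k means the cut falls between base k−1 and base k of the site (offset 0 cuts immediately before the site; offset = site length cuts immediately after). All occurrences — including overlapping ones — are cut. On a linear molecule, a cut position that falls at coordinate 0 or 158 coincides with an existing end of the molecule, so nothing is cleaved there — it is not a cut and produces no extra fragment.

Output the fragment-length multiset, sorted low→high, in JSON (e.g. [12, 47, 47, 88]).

[2,4,8,9,10,10,11,14,14,14,14,15,16,17]

Site scan:
  NpsII (TTCG, off=2): starts [60] → cuts [62]
  GruII (ACTC, off=3): starts [25, 75, 98, 153] → cuts [28, 78, 101, 156]
  ZebIX (AGCGTCCG, off=3): starts [11, 40, 50, 122, 136] → cuts [14, 43, 53, 125, 139]
  EstIII (CCAACA, off=6): starts [80, 91, 109] → cuts [86, 97, 115]

All cut coordinates (distinct, sorted): [14, 28, 43, 53, 62, 78, 86, 97, 101, 115, 125, 139, 156]

Fragment lengths:
  [0,14): 14 bp
  [14,28): 14 bp
  [28,43): 15 bp
  [43,53): 10 bp
  [53,62): 9 bp
  [62,78): 16 bp
  [78,86): 8 bp
  [86,97): 11 bp
  [97,101): 4 bp
  [101,115): 14 bp
  [115,125): 10 bp
  [125,139): 14 bp
  [139,156): 17 bp
  [156,158): 2 bp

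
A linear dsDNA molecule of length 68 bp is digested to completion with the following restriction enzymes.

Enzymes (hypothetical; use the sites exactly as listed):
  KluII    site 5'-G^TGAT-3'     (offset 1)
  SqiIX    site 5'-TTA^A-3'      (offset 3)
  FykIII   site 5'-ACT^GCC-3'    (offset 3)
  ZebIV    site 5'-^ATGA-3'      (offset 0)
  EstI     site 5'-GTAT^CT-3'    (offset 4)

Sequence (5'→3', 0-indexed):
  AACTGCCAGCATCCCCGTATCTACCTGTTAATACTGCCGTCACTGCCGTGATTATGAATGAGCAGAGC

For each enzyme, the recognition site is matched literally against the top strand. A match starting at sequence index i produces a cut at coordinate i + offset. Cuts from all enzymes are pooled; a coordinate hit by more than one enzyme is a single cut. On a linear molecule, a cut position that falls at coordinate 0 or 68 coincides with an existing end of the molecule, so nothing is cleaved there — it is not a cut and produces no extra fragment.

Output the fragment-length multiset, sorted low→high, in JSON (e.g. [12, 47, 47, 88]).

Per-enzyme occurrences:
  KluII (GTGAT, off=1): starts [47] → cuts [48]
  SqiIX (TTAA, off=3): starts [27] → cuts [30]
  FykIII (ACTGCC, off=3): starts [1, 32, 41] → cuts [4, 35, 44]
  ZebIV (ATGA, off=0): starts [53, 57] → cuts [53, 57]
  EstI (GTATCT, off=4): starts [16] → cuts [20]

All cut coordinates (distinct, sorted): [4, 20, 30, 35, 44, 48, 53, 57]

Fragments:
  [0,4): 4 bp
  [4,20): 16 bp
  [20,30): 10 bp
  [30,35): 5 bp
  [35,44): 9 bp
  [44,48): 4 bp
  [48,53): 5 bp
  [53,57): 4 bp
  [57,68): 11 bp

[4,4,4,5,5,9,10,11,16]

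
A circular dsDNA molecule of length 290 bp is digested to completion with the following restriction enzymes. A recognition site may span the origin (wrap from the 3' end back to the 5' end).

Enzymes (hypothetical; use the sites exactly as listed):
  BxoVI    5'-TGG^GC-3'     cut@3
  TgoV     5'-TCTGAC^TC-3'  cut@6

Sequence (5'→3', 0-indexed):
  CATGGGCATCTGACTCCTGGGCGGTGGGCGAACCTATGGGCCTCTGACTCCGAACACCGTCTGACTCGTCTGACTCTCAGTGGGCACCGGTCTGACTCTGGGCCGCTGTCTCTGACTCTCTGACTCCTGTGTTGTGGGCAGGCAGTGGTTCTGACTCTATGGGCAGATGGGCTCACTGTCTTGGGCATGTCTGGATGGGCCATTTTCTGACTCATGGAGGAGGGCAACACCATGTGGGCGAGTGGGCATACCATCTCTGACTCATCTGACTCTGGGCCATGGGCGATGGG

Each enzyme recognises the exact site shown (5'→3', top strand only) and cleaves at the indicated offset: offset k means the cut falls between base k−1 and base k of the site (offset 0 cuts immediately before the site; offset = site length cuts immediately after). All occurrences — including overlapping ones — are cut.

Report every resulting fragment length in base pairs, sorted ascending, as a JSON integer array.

[5,5,6,6,7,7,7,7,8,8,8,9,9,9,9,9,12,13,13,13,14,14,15,16,17,18,26]

Scan for sites:
  BxoVI TGGGC/3: at [2, 17, 24, 36, 80, 98, 134, 159, 167, 181, 195, 234, 242, 272, 279, 286] ⇒ [5, 20, 27, 39, 83, 101, 137, 162, 170, 184, 198, 237, 245, 275, 282, 289]
  TgoV TCTGACTC/6: at [8, 42, 59, 68, 90, 110, 118, 149, 205, 255, 264] ⇒ [14, 48, 65, 74, 96, 116, 124, 155, 211, 261, 270]

Pooled cuts: [5, 14, 20, 27, 39, 48, 65, 74, 83, 96, 101, 116, 124, 137, 155, 162, 170, 184, 198, 211, 237, 245, 261, 270, 275, 282, 289]

Fragments:
  5→14: 9 bp
  14→20: 6 bp
  20→27: 7 bp
  27→39: 12 bp
  39→48: 9 bp
  48→65: 17 bp
  65→74: 9 bp
  74→83: 9 bp
  83→96: 13 bp
  96→101: 5 bp
  101→116: 15 bp
  116→124: 8 bp
  124→137: 13 bp
  137→155: 18 bp
  155→162: 7 bp
  162→170: 8 bp
  170→184: 14 bp
  184→198: 14 bp
  198→211: 13 bp
  211→237: 26 bp
  237→245: 8 bp
  245→261: 16 bp
  261→270: 9 bp
  270→275: 5 bp
  275→282: 7 bp
  282→289: 7 bp
  289→5 (wrap): 290-289+5 = 6 bp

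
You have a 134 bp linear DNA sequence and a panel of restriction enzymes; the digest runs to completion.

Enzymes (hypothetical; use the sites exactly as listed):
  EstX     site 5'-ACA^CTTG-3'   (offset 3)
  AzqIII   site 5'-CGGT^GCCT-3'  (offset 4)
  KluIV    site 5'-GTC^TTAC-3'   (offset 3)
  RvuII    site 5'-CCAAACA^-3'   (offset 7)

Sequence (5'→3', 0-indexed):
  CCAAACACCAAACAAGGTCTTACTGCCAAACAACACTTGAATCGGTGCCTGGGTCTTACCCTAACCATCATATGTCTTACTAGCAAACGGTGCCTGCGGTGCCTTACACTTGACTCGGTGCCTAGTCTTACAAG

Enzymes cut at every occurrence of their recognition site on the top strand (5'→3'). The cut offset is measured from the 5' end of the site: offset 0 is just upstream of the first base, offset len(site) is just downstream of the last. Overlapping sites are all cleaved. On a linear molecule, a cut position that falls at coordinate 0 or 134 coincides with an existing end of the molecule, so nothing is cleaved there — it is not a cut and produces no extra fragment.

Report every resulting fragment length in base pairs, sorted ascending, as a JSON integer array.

[3,5,7,7,7,8,8,9,9,11,11,13,15,21]

Site scan:
  EstX (ACACTTG, off=3): starts [32, 105] → cuts [35, 108]
  AzqIII (CGGTGCCT, off=4): starts [42, 87, 96, 115] → cuts [46, 91, 100, 119]
  KluIV (GTCTTAC, off=3): starts [16, 52, 73, 124] → cuts [19, 55, 76, 127]
  RvuII (CCAAACA, off=7): starts [0, 7, 25] → cuts [7, 14, 32]

All cut coordinates (distinct, sorted): [7, 14, 19, 32, 35, 46, 55, 76, 91, 100, 108, 119, 127]

Fragments:
  [0,7): 7 bp
  [7,14): 7 bp
  [14,19): 5 bp
  [19,32): 13 bp
  [32,35): 3 bp
  [35,46): 11 bp
  [46,55): 9 bp
  [55,76): 21 bp
  [76,91): 15 bp
  [91,100): 9 bp
  [100,108): 8 bp
  [108,119): 11 bp
  [119,127): 8 bp
  [127,134): 7 bp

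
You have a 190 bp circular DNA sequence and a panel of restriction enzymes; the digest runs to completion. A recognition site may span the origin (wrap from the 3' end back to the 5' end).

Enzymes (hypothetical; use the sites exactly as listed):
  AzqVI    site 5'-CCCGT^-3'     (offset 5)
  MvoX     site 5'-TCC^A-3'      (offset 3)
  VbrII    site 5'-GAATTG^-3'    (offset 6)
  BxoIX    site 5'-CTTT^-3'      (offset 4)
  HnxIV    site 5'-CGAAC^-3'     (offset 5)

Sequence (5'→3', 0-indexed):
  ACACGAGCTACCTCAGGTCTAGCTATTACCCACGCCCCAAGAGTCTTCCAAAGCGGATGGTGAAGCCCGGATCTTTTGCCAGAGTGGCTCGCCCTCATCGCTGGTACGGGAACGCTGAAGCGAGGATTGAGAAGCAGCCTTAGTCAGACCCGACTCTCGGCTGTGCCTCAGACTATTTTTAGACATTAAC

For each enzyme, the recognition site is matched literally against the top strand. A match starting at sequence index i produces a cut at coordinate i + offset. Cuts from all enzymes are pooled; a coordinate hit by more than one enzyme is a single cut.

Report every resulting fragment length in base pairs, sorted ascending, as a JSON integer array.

[27,163]

Per-enzyme occurrences:
  AzqVI (CCCGT, off=5): no sites
  MvoX TCCA/3: at [46] ⇒ [49]
  VbrII (GAATTG, off=6): no sites
  BxoIX CTTT/4: at [72] ⇒ [76]
  HnxIV (CGAAC, off=5): no sites

All cut coordinates (distinct, sorted): [49, 76]

Fragment lengths:
  49→76: 27 bp
  76→49 (wrap): 190-76+49 = 163 bp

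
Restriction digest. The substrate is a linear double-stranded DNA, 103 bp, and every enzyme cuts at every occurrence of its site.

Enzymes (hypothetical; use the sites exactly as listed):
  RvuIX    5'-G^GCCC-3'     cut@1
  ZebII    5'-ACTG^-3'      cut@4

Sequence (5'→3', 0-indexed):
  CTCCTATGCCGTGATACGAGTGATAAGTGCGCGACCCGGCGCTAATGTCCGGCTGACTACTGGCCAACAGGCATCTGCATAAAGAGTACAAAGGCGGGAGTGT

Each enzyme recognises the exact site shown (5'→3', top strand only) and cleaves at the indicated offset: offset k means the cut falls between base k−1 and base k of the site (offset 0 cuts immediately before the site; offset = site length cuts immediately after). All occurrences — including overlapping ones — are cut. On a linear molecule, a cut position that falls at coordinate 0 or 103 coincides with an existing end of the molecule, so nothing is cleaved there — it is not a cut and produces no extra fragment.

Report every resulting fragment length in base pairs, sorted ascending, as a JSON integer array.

Scan for sites:
  RvuIX (GGCCC, off=1): no sites
  ZebII (ACTG, off=4): starts [58] → cuts [62]

All cut coordinates (distinct, sorted): [62]

Fragment lengths:
  [0,62): 62 bp
  [62,103): 41 bp

[41,62]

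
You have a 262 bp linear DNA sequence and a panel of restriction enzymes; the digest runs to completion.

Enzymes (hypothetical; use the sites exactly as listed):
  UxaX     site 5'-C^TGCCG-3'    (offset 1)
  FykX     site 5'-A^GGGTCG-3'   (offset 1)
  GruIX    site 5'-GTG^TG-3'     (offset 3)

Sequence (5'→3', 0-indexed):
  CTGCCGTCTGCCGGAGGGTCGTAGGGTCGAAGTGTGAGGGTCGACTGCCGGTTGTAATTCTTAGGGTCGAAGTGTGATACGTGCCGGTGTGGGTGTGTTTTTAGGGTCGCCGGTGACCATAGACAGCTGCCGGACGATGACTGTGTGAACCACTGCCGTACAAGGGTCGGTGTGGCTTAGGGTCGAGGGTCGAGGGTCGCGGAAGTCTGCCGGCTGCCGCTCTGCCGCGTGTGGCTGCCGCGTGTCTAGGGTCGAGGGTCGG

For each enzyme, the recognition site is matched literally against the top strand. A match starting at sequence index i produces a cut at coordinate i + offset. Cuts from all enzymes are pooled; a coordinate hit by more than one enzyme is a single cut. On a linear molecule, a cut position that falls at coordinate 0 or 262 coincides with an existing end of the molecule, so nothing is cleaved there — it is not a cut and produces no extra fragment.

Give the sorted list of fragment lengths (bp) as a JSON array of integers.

Per-enzyme occurrences:
  UxaX (CTGCCG, off=1): starts [0, 7, 44, 126, 152, 206, 213, 221, 234] → cuts [1, 8, 45, 127, 153, 207, 214, 222, 235]
  FykX (AGGGTCG, off=1): starts [14, 22, 36, 62, 102, 162, 178, 185, 192, 247, 254] → cuts [15, 23, 37, 63, 103, 163, 179, 186, 193, 248, 255]
  GruIX (GTGTG, off=3): starts [31, 71, 86, 92, 142, 169, 228] → cuts [34, 74, 89, 95, 145, 172, 231]

Pooled cuts: [1, 8, 15, 23, 34, 37, 45, 63, 74, 89, 95, 103, 127, 145, 153, 163, 172, 179, 186, 193, 207, 214, 222, 231, 235, 248, 255]

Fragment lengths:
  [0,1): 1 bp
  [1,8): 7 bp
  [8,15): 7 bp
  [15,23): 8 bp
  [23,34): 11 bp
  [34,37): 3 bp
  [37,45): 8 bp
  [45,63): 18 bp
  [63,74): 11 bp
  [74,89): 15 bp
  [89,95): 6 bp
  [95,103): 8 bp
  [103,127): 24 bp
  [127,145): 18 bp
  [145,153): 8 bp
  [153,163): 10 bp
  [163,172): 9 bp
  [172,179): 7 bp
  [179,186): 7 bp
  [186,193): 7 bp
  [193,207): 14 bp
  [207,214): 7 bp
  [214,222): 8 bp
  [222,231): 9 bp
  [231,235): 4 bp
  [235,248): 13 bp
  [248,255): 7 bp
  [255,262): 7 bp

[1,3,4,6,7,7,7,7,7,7,7,7,8,8,8,8,8,9,9,10,11,11,13,14,15,18,18,24]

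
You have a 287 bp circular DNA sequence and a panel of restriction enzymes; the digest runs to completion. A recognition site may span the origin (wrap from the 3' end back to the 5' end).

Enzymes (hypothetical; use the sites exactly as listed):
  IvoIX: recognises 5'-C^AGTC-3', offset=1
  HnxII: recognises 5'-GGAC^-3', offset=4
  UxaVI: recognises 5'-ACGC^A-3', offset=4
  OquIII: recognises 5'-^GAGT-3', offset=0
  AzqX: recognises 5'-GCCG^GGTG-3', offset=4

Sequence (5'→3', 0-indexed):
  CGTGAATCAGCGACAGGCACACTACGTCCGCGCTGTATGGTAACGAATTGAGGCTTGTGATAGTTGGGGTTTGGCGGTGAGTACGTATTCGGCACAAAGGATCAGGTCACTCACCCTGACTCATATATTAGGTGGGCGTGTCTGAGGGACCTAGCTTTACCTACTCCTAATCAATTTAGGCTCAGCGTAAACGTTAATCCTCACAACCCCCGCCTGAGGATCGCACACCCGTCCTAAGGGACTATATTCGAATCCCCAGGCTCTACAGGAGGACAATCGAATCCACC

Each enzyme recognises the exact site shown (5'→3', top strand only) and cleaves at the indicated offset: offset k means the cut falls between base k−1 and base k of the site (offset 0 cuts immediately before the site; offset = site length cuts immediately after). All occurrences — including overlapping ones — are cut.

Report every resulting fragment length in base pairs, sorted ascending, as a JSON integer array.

[32,72,91,92]

Site scan:
  IvoIX (CAGTC, off=1): no sites
  HnxII (GGAC, off=4): starts [146, 238, 270] → cuts [150, 242, 274]
  UxaVI (ACGCA, off=4): no sites
  OquIII (GAGT, off=0): starts [78] → cuts [78]
  AzqX (GCCGGGTG, off=4): no sites

Pooled cuts: [78, 150, 242, 274]

Fragments:
  78→150: 72 bp
  150→242: 92 bp
  242→274: 32 bp
  274→78 (wrap): 287-274+78 = 91 bp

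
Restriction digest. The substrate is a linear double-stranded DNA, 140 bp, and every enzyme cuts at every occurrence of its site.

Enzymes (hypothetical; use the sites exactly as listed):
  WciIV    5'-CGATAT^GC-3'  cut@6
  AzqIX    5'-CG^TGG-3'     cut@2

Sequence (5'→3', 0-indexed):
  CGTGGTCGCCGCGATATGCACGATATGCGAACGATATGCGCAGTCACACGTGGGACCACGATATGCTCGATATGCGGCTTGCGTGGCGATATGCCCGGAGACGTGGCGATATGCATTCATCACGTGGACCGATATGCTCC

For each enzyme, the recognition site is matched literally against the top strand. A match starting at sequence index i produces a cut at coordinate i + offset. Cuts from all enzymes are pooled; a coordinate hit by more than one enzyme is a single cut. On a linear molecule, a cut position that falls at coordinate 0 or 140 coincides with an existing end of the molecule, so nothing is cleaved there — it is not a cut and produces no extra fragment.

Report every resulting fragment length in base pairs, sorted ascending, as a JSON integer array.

[2,5,9,9,9,9,10,11,11,11,12,13,14,15]

Scan for sites:
  WciIV (CGATATGC, off=6): starts [11, 20, 31, 58, 67, 86, 106, 129] → cuts [17, 26, 37, 64, 73, 92, 112, 135]
  AzqIX (CGTGG, off=2): starts [0, 48, 81, 101, 122] → cuts [2, 50, 83, 103, 124]

All cut coordinates (distinct, sorted): [2, 17, 26, 37, 50, 64, 73, 83, 92, 103, 112, 124, 135]

Fragment lengths:
  [0,2): 2 bp
  [2,17): 15 bp
  [17,26): 9 bp
  [26,37): 11 bp
  [37,50): 13 bp
  [50,64): 14 bp
  [64,73): 9 bp
  [73,83): 10 bp
  [83,92): 9 bp
  [92,103): 11 bp
  [103,112): 9 bp
  [112,124): 12 bp
  [124,135): 11 bp
  [135,140): 5 bp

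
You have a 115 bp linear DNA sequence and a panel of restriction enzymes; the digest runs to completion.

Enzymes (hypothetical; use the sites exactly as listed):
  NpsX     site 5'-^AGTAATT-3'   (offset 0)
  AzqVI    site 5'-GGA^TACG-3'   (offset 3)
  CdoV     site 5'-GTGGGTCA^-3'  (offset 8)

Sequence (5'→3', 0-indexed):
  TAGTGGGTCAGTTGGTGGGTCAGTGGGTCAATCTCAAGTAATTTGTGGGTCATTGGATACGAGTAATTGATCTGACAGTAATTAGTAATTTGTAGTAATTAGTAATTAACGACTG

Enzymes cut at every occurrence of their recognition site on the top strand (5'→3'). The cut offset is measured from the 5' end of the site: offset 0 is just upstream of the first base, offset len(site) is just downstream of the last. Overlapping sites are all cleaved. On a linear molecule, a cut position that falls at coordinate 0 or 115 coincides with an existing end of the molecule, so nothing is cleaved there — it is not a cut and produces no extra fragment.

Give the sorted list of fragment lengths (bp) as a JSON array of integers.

Site scan:
  NpsX (AGTAATT, off=0): starts [36, 61, 76, 83, 93, 100] → cuts [36, 61, 76, 83, 93, 100]
  AzqVI (GGATACG, off=3): starts [54] → cuts [57]
  CdoV (GTGGGTCA, off=8): starts [2, 14, 22, 44] → cuts [10, 22, 30, 52]

Pooled cuts: [10, 22, 30, 36, 52, 57, 61, 76, 83, 93, 100]

Fragments:
  [0,10): 10 bp
  [10,22): 12 bp
  [22,30): 8 bp
  [30,36): 6 bp
  [36,52): 16 bp
  [52,57): 5 bp
  [57,61): 4 bp
  [61,76): 15 bp
  [76,83): 7 bp
  [83,93): 10 bp
  [93,100): 7 bp
  [100,115): 15 bp

[4,5,6,7,7,8,10,10,12,15,15,16]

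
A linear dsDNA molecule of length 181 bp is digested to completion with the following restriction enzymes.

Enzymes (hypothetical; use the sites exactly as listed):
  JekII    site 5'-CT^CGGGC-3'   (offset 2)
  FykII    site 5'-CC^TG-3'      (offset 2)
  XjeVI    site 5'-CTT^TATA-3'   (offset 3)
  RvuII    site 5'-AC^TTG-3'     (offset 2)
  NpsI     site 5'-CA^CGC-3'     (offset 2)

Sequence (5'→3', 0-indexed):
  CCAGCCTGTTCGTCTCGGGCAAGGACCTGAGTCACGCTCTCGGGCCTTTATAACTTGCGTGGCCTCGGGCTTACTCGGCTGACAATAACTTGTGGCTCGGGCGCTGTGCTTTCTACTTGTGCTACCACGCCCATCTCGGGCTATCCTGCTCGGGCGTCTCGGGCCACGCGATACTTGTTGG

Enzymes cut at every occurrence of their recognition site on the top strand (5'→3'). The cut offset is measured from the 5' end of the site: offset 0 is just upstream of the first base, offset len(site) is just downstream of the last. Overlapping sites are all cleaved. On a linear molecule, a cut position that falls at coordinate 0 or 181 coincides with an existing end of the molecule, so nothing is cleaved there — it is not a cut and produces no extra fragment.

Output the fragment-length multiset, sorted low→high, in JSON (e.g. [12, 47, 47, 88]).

[4,6,6,6,7,7,7,8,8,8,9,9,9,10,11,11,12,19,24]

Scan for sites:
  JekII CTCGGGC/2: at [13, 38, 63, 95, 134, 148, 157] ⇒ [15, 40, 65, 97, 136, 150, 159]
  FykII CCTG/2: at [4, 25, 144] ⇒ [6, 27, 146]
  XjeVI CTTTATA/3: at [45] ⇒ [48]
  RvuII ACTTG/2: at [52, 87, 114, 172] ⇒ [54, 89, 116, 174]
  NpsI CACGC/2: at [32, 125, 164] ⇒ [34, 127, 166]

Pooled cuts: [6, 15, 27, 34, 40, 48, 54, 65, 89, 97, 116, 127, 136, 146, 150, 159, 166, 174]

Fragment lengths:
  [0,6): 6 bp
  [6,15): 9 bp
  [15,27): 12 bp
  [27,34): 7 bp
  [34,40): 6 bp
  [40,48): 8 bp
  [48,54): 6 bp
  [54,65): 11 bp
  [65,89): 24 bp
  [89,97): 8 bp
  [97,116): 19 bp
  [116,127): 11 bp
  [127,136): 9 bp
  [136,146): 10 bp
  [146,150): 4 bp
  [150,159): 9 bp
  [159,166): 7 bp
  [166,174): 8 bp
  [174,181): 7 bp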